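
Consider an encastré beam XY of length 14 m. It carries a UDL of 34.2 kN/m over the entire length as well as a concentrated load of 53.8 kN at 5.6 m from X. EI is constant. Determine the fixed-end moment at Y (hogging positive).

Take the two fixed-end moments M_X, M_Y as redundants; the released structure is the simple span XY.
End rotations of the released simple span under the applied load (×1/EI):
  at X: UDL 34.2: wL³/(24EI) = 3910/EI
  at Y: UDL 34.2: wL³/(24EI) = 3910/EI
  at X: point load 53.8 at a = 5.6: Pab(L + b)/(6LEI) = 674.9/EI
  at Y: point load 53.8 at a = 5.6: Pab(L + a)/(6LEI) = 590.5/EI
  θ_X0 = 4585/EI,  θ_Y0 = 4501/EI
Flexibility coefficients: a unit moment at one end gives L/(3EI) there and L/(6EI) at the far end, so f₁₁ = f₂₂ = 4.667/EI and f₁₂ = f₂₁ = 2.333/EI.
Compatibility — zero rotation at each built-in end:
  4.667 M_X + 2.333 M_Y = 4585
  2.333 M_X + 4.667 M_Y = 4501
Solving the pair gives M_X = 667.1 kN·m and M_Y = 630.9 kN·m (hogging).

M_Y = 630.9 kN·m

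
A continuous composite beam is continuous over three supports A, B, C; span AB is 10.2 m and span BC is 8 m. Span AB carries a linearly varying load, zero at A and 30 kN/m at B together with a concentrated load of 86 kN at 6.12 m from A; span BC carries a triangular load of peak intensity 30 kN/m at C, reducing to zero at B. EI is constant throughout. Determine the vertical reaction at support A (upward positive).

Take M_B as the redundant. Released structure: two simple spans AB and BC with a hinge at B.
End slopes at the hinge B, treating each span as simply supported:
  span AB: triangular load, peak 30: w₀L³/(45EI) = 707.5/EI
  span AB: point load 86 at a = 6.12: Pab(L + a)/(6LEI) = 572.6/EI
  span BC: triangular load, peak 30: 7w₀L³/(360EI) = 298.7/EI
  relative rotation θ_0 = (1280 + 298.7)/EI = 1579/EI
A unit hogging moment at B produces rotation L₁/(3EI) + L₂/(3EI) = 6.067/EI.
Compatibility: M_B·(L₁+L₂)/(3EI) = θ_0, giving M_B = 260.2 kN·m (hogging).
Span AB, ΣM about A with M_B applied at B: R_B^{AB}·10.2 = 1567 + 260.2, so R_B^{AB} = 179.1 kN and R_A = 239 − 179.1 = 59.89 kN.

R_A = 59.89 kN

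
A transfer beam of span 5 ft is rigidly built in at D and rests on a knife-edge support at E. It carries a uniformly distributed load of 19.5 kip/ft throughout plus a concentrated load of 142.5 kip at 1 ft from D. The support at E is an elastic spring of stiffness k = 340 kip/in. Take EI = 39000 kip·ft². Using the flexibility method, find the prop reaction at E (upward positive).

R_E = 36.23 kip

Choose R_E as the redundant. The primary structure is the cantilever fixed at D.
Primary-structure tip deflection at E by superposition:
  UDL 19.5: wL⁴/(8EI) = 1523/EI
  point load 142.5 at a = 1: Pa²(3L − a)/(6EI) = 332.5/EI
  δ_0 = 1856/EI
Flexibility coefficient — unit upward force at E: δ_{EE} = L³/(3EI) = 41.67/EI.
With EI = 39000 kip·ft²: δ_0 = 0.047588 ft and δ_{EE} = 0.001068 ft/kip.
Compatibility — the spring shortens by R_E/k under the reaction it provides: δ_0 − R_E·δ_{EE} = R_E/k. With 1/k = 1/(340×12) ft/kip = 0.000245 ft/kip, R_E = δ_0 / (δ_{EE} + 1/k) = 0.047588 / (0.001068 + 0.000245) = 36.23 kip.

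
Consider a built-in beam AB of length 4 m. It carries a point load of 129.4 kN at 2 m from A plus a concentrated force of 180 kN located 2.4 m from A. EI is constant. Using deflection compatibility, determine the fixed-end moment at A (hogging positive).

M_A = 133.8 kN·m

Release both end moments; the primary structure is a simply-supported span AB with redundants M_A and M_B.
Simple-span end rotations at A and B under the given loads:
  at A: point load 129.4 at a = 2: Pab(L + b)/(6LEI) = 129.4/EI
  at B: point load 129.4 at a = 2: Pab(L + a)/(6LEI) = 129.4/EI
  at A: point load 180 at a = 2.4: Pab(L + b)/(6LEI) = 161.3/EI
  at B: point load 180 at a = 2.4: Pab(L + a)/(6LEI) = 184.3/EI
  θ_A0 = 290.7/EI,  θ_B0 = 313.7/EI
Flexibility coefficients: a unit moment at one end gives L/(3EI) there and L/(6EI) at the far end, so f₁₁ = f₂₂ = 1.333/EI and f₁₂ = f₂₁ = 0.6667/EI.
Compatibility — zero rotation at each built-in end:
  1.333 M_A + 0.6667 M_B = 290.7
  0.6667 M_A + 1.333 M_B = 313.7
Solving the pair gives M_A = 133.8 kN·m and M_B = 168.4 kN·m (hogging).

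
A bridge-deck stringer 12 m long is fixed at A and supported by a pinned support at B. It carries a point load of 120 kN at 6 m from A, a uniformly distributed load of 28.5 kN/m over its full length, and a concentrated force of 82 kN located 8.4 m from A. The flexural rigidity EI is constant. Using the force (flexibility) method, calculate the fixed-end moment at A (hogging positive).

Remove the prop at B; the released (primary) structure is a cantilever built in at A.
Free-end deflection of the primary structure under the applied loading (downward +):
  point load 120 at a = 6: Pa²(3L − a)/(6EI) = 21600/EI
  UDL 28.5: wL⁴/(8EI) = 73872/EI
  point load 82 at a = 8.4: Pa²(3L − a)/(6EI) = 26615/EI
  δ_0 = 122087/EI
Flexibility coefficient — unit upward force at B: δ_{BB} = L³/(3EI) = 576/EI.
The prop prevents deflection at B: R_B = δ_0/δ_{BB} = 122087/576 = 212 kN.
Moment equilibrium about A: M_A = Σ(load moments about A) − R_B·L = 3461 − 212×12 = 917.3 kN·m.

M_A = 917.3 kN·m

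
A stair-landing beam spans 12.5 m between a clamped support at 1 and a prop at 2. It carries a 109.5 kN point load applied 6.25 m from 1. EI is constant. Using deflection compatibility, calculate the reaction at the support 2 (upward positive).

R_2 = 34.22 kN

Take the reaction at 2 as the redundant and release it; the primary structure is a cantilever fixed at 1.
Downward deflection at the released point 2 due to the loads:
  point load 109.5 at a = 6.25: Pa²(3L − a)/(6EI) = 22278/EI
Flexibility coefficient — unit upward force at 2: δ_{22} = L³/(3EI) = 651/EI.
The prop prevents deflection at 2: R_2 = δ_0/δ_{22} = 22278/651 = 34.22 kN.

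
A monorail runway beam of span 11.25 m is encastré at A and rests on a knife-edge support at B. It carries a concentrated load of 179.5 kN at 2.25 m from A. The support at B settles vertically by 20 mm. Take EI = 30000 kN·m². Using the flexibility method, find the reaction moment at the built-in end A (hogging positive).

Choose R_B as the redundant. The primary structure is the cantilever fixed at A.
Deflection at B on the released cantilever, summing each load's contribution:
  point load 179.5 at a = 2.25: Pa²(3L − a)/(6EI) = 4771/EI
Tip deflection under a unit load at B: L³/(3EI) = 474.6/EI.
With EI = 30000 kN·m²: δ_0 = 0.15903 m and δ_{BB} = 0.01582 m/kN.
Compatibility — the beam at B must follow the support down by 0.02 m: δ_0 − R_B·δ_{BB} = 0.02, so R_B = (0.15903 − 0.02)/0.01582 = 8.788 kN.
Moment equilibrium about A: M_A = Σ(load moments about A) − R_B·L = 403.9 − 8.788×11.25 = 305 kN·m.

M_A = 305 kN·m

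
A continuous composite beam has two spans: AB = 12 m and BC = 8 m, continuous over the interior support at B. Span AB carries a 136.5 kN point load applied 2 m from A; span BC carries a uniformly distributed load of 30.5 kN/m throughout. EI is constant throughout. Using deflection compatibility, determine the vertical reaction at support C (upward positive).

R_C = 99.85 kN

Take M_B as the redundant. Released structure: two simple spans AB and BC with a hinge at B.
Discontinuity in slope at B on the released structure — sum the simple-span end rotations:
  span AB: point load 136.5 at a = 2: Pab(L + a)/(6LEI) = 530.8/EI
  span BC: UDL 30.5: wL³/(24EI) = 650.7/EI
  relative rotation θ_0 = (530.8 + 650.7)/EI = 1182/EI
A unit hogging moment at B produces rotation L₁/(3EI) + L₂/(3EI) = 6.667/EI.
Compatibility: M_B·(L₁+L₂)/(3EI) = θ_0, giving M_B = 177.2 kN·m (hogging).
Span BC, ΣM about C: R_B^{BC}·8 = 976 + 177.2, so R_B^{BC} = 144.2 kN and R_C = 244 − 144.2 = 99.85 kN.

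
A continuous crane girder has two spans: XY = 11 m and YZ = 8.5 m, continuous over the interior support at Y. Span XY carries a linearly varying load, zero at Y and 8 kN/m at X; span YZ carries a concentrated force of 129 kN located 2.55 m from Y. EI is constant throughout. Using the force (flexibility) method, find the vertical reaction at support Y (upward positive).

R_Y = 129.4 kN

Take M_Y as the redundant. Released structure: two simple spans XY and YZ with a hinge at Y.
End slopes at the hinge Y, treating each span as simply supported:
  span XY: triangular load, peak 8: 7w₀L³/(360EI) = 207/EI
  span YZ: point load 129 at a = 2.55: Pab(L + b)/(6LEI) = 554.6/EI
  relative rotation θ_0 = (207 + 554.6)/EI = 761.6/EI
A unit hogging moment at Y produces rotation L₁/(3EI) + L₂/(3EI) = 6.5/EI.
Slope continuity at Y: θ_0 = M_Y·6.5/EI, so M_Y = 761.6/6.5 = 117.2 kN·m (hogging).
Span XY, ΣM about X with M_Y applied at Y: R_Y^{XY}·11 = 161.3 + 117.2, so R_Y^{XY} = 25.32 kN and R_X = 44 − 25.32 = 18.68 kN.
Span YZ, ΣM about Z: R_Y^{YZ}·8.5 = 767.5 + 117.2, so R_Y^{YZ} = 104.1 kN and R_Z = 129 − 104.1 = 24.92 kN.
R_Y = 25.32 + 104.1 = 129.4 kN.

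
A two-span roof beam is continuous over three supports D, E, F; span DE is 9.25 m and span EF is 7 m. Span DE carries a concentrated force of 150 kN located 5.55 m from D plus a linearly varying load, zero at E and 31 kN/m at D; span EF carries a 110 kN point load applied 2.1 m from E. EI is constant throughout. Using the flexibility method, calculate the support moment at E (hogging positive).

Take M_E as the redundant. Released structure: two simple spans DE and EF with a hinge at E.
End slopes at the hinge E, treating each span as simply supported:
  span DE: point load 150 at a = 5.55: Pab(L + a)/(6LEI) = 821.4/EI
  span DE: triangular load, peak 31: 7w₀L³/(360EI) = 477.1/EI
  span EF: point load 110 at a = 2.1: Pab(L + b)/(6LEI) = 320.7/EI
  relative rotation θ_0 = (1298 + 320.7)/EI = 1619/EI
A unit hogging moment at E produces rotation L₁/(3EI) + L₂/(3EI) = 5.417/EI.
Slope continuity at E: θ_0 = M_E·5.417/EI, so M_E = 1619/5.417 = 298.9 kN·m (hogging).

M_E = 298.9 kN·m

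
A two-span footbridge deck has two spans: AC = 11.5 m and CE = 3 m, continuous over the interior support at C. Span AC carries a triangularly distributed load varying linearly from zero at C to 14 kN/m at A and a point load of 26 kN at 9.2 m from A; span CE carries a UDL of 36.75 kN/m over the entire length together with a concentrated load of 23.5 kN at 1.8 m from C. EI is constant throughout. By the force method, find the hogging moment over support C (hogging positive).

M_C = 130.8 kN·m

Insert a hinge at C; M_C is the redundant, and each span becomes simply supported.
Rotations at C on the released spans (each span's end-slope, ×1/EI):
  span AC: triangular load, peak 14: 7w₀L³/(360EI) = 414/EI
  span AC: point load 26 at a = 9.2: Pab(L + a)/(6LEI) = 165/EI
  span CE: UDL 36.75: wL³/(24EI) = 41.34/EI
  span CE: point load 23.5 at a = 1.8: Pab(L + b)/(6LEI) = 11.84/EI
  relative rotation θ_0 = (579.1 + 53.19)/EI = 632.3/EI
A unit hogging moment at C produces rotation L₁/(3EI) + L₂/(3EI) = 4.833/EI.
Slope continuity at C: θ_0 = M_C·4.833/EI, so M_C = 632.3/4.833 = 130.8 kN·m (hogging).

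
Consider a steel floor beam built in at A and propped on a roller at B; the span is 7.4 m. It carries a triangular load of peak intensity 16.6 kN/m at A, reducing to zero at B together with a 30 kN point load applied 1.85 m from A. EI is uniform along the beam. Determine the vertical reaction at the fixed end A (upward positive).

Choose R_B as the redundant. The primary structure is the cantilever fixed at A.
Downward deflection at the released point B due to the loads:
  triangular load, peak 16.6 at the fixed end: w₀L⁴/(30EI) = 1659/EI
  point load 30 at a = 1.85: Pa²(3L − a)/(6EI) = 348.2/EI
  δ_0 = 2007/EI
Flexibility coefficient — unit upward force at B: δ_{BB} = L³/(3EI) = 135.1/EI.
Compatibility at B: δ_0 − R_B·δ_{BB} = 0, so R_B = 2007/135.1 = 14.86 kN.
Vertical equilibrium: R_A = ΣP − R_B = 91.42 − 14.86 = 76.56 kN.

R_A = 76.56 kN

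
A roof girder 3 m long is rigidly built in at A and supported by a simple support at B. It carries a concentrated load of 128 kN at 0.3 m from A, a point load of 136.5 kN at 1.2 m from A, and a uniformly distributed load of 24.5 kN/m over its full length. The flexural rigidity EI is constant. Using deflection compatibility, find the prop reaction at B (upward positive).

Remove the prop at B; the released (primary) structure is a cantilever built in at A.
Deflection at B on the released cantilever, summing each load's contribution:
  point load 128 at a = 0.3: Pa²(3L − a)/(6EI) = 16.7/EI
  point load 136.5 at a = 1.2: Pa²(3L − a)/(6EI) = 255.5/EI
  UDL 24.5: wL⁴/(8EI) = 248.1/EI
  δ_0 = 520.3/EI
Tip deflection under a unit load at B: L³/(3EI) = 9/EI.
Compatibility at B: δ_0 − R_B·δ_{BB} = 0, so R_B = 520.3/9 = 57.81 kN.

R_B = 57.81 kN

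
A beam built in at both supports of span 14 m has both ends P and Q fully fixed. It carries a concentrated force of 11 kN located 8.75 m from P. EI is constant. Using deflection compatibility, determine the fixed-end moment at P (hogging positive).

Take the two fixed-end moments M_P, M_Q as redundants; the released structure is the simple span PQ.
On the primary (simply-supported) span, the end slopes from the loading are:
  at P: point load 11 at a = 8.75: Pab(L + b)/(6LEI) = 115.8/EI
  at Q: point load 11 at a = 8.75: Pab(L + a)/(6LEI) = 136.9/EI
  θ_P0 = 115.8/EI,  θ_Q0 = 136.9/EI
Flexibility coefficients: a unit moment at one end gives L/(3EI) there and L/(6EI) at the far end, so f₁₁ = f₂₂ = 4.667/EI and f₁₂ = f₂₁ = 2.333/EI.
Compatibility — zero rotation at each built-in end:
  4.667 M_P + 2.333 M_Q = 115.8
  2.333 M_P + 4.667 M_Q = 136.9
Solving the pair gives M_P = 13.54 kN·m and M_Q = 22.56 kN·m (hogging).

M_P = 13.54 kN·m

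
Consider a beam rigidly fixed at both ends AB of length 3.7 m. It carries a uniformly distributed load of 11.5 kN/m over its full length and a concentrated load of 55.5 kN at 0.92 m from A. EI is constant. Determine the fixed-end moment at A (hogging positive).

M_A = 41.94 kN·m

Take the two fixed-end moments M_A, M_B as redundants; the released structure is the simple span AB.
On the primary (simply-supported) span, the end slopes from the loading are:
  at A: UDL 11.5: wL³/(24EI) = 24.27/EI
  at B: UDL 11.5: wL³/(24EI) = 24.27/EI
  at A: point load 55.5 at a = 0.92: Pab(L + b)/(6LEI) = 41.43/EI
  at B: point load 55.5 at a = 0.92: Pab(L + a)/(6LEI) = 29.54/EI
  θ_A0 = 65.7/EI,  θ_B0 = 53.81/EI
Flexibility coefficients: a unit moment at one end gives L/(3EI) there and L/(6EI) at the far end, so f₁₁ = f₂₂ = 1.233/EI and f₁₂ = f₂₁ = 0.6167/EI.
Compatibility — zero rotation at each built-in end:
  1.233 M_A + 0.6167 M_B = 65.7
  0.6167 M_A + 1.233 M_B = 53.81
Solving the pair gives M_A = 41.94 kN·m and M_B = 22.66 kN·m (hogging).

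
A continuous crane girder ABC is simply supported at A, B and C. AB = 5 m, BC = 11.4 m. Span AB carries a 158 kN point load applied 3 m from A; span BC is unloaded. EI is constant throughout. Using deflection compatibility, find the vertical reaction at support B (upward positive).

Take M_B as the redundant. Released structure: two simple spans AB and BC with a hinge at B.
Rotations at B on the released spans (each span's end-slope, ×1/EI):
  span AB: point load 158 at a = 3: Pab(L + a)/(6LEI) = 252.8/EI
  relative rotation θ_0 = (252.8 + 0)/EI = 252.8/EI
A unit hogging moment at B produces rotation L₁/(3EI) + L₂/(3EI) = 5.467/EI.
Compatibility: M_B·(L₁+L₂)/(3EI) = θ_0, giving M_B = 46.24 kN·m (hogging).
Span AB, ΣM about A with M_B applied at B: R_B^{AB}·5 = 474 + 46.24, so R_B^{AB} = 104 kN and R_A = 158 − 104 = 53.95 kN.
Span BC, ΣM about C: R_B^{BC}·11.4 = 0 + 46.24, so R_B^{BC} = 4.056 kN and R_C = 0 − 4.056 = -4.056 kN.
R_B = 104 + 4.056 = 108.1 kN.

R_B = 108.1 kN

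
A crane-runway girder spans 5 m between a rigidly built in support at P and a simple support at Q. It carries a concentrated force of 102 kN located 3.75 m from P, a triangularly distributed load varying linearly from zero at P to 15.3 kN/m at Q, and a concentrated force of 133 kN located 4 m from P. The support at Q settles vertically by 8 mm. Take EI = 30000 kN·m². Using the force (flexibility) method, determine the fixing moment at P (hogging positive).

Take the reaction at Q as the redundant and release it; the primary structure is a cantilever fixed at P.
Free-end deflection of the primary structure under the applied loading (downward +):
  point load 102 at a = 3.75: Pa²(3L − a)/(6EI) = 2689/EI
  triangular load, peak 15.3 at the free end: 11w₀L⁴/(120EI) = 876.6/EI
  point load 133 at a = 4: Pa²(3L − a)/(6EI) = 3901/EI
  δ_0 = 7467/EI
Tip deflection under a unit load at Q: L³/(3EI) = 41.67/EI.
With EI = 30000 kN·m²: δ_0 = 0.24891 m and δ_{QQ} = 0.001389 m/kN.
Compatibility — the beam at Q must follow the support down by 0.008 m: δ_0 − R_Q·δ_{QQ} = 0.008, so R_Q = (0.24891 − 0.008)/0.001389 = 173.5 kN.
Moment equilibrium about P: M_P = Σ(load moments about P) − R_Q·L = 1042 − 173.5×5 = 174.7 kN·m.

M_P = 174.7 kN·m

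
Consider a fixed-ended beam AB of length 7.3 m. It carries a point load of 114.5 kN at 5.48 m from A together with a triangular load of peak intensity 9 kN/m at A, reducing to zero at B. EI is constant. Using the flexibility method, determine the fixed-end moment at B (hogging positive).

M_B = 133.4 kN·m

Take the two fixed-end moments M_A, M_B as redundants; the released structure is the simple span AB.
End rotations of the released simple span under the applied load (×1/EI):
  at A: point load 114.5 at a = 5.48: Pab(L + b)/(6LEI) = 237.8/EI
  at B: point load 114.5 at a = 5.48: Pab(L + a)/(6LEI) = 333.2/EI
  at A: triangular load, peak 9: w₀L³/(45EI) = 77.8/EI
  at B: triangular load, peak 9: 7w₀L³/(360EI) = 68.08/EI
  θ_A0 = 315.6/EI,  θ_B0 = 401.3/EI
Flexibility coefficients: a unit moment at one end gives L/(3EI) there and L/(6EI) at the far end, so f₁₁ = f₂₂ = 2.433/EI and f₁₂ = f₂₁ = 1.217/EI.
Compatibility — zero rotation at each built-in end:
  2.433 M_A + 1.217 M_B = 315.6
  1.217 M_A + 2.433 M_B = 401.3
Solving the pair gives M_A = 62.98 kN·m and M_B = 133.4 kN·m (hogging).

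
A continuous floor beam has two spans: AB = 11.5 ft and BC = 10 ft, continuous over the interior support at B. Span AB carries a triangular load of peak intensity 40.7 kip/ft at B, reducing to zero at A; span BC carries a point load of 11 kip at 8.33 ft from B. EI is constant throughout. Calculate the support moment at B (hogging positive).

Insert a hinge at B; M_B is the redundant, and each span becomes simply supported.
Rotations at B on the released spans (each span's end-slope, ×1/EI):
  span AB: triangular load, peak 40.7: w₀L³/(45EI) = 1376/EI
  span BC: point load 11 at a = 8.33: Pab(L + b)/(6LEI) = 29.76/EI
  relative rotation θ_0 = (1376 + 29.76)/EI = 1405/EI
A unit hogging moment at B produces rotation L₁/(3EI) + L₂/(3EI) = 7.167/EI.
Compatibility: M_B·(L₁+L₂)/(3EI) = θ_0, giving M_B = 196.1 kip·ft (hogging).

M_B = 196.1 kip·ft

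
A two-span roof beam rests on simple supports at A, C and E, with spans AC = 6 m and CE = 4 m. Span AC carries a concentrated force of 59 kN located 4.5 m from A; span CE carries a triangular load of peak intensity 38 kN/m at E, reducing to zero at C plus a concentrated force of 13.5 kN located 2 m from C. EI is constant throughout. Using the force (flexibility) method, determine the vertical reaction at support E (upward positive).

R_E = 44.15 kN

Insert a hinge at C; M_C is the redundant, and each span becomes simply supported.
End slopes at the hinge C, treating each span as simply supported:
  span AC: point load 59 at a = 4.5: Pab(L + a)/(6LEI) = 116.2/EI
  span CE: triangular load, peak 38: 7w₀L³/(360EI) = 47.29/EI
  span CE: point load 13.5 at a = 2: Pab(L + b)/(6LEI) = 13.5/EI
  relative rotation θ_0 = (116.2 + 60.79)/EI = 176.9/EI
A unit hogging moment at C produces rotation L₁/(3EI) + L₂/(3EI) = 3.333/EI.
Compatibility: M_C·(L₁+L₂)/(3EI) = θ_0, giving M_C = 53.08 kN·m (hogging).
Span CE, ΣM about E: R_C^{CE}·4 = 128.3 + 53.08, so R_C^{CE} = 45.35 kN and R_E = 89.5 − 45.35 = 44.15 kN.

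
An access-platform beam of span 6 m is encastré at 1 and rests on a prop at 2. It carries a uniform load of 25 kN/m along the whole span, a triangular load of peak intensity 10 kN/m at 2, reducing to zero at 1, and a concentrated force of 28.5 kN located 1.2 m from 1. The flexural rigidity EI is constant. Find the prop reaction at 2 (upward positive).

Release the roller at 2. Primary structure: cantilever fixed at 1.
Deflection at 2 on the released cantilever, summing each load's contribution:
  UDL 25: wL⁴/(8EI) = 4050/EI
  triangular load, peak 10 at the free end: 11w₀L⁴/(120EI) = 1188/EI
  point load 28.5 at a = 1.2: Pa²(3L − a)/(6EI) = 114.9/EI
  δ_0 = 5353/EI
Tip deflection under a unit load at 2: L³/(3EI) = 72/EI.
The prop prevents deflection at 2: R_2 = δ_0/δ_{22} = 5353/72 = 74.35 kN.

R_2 = 74.35 kN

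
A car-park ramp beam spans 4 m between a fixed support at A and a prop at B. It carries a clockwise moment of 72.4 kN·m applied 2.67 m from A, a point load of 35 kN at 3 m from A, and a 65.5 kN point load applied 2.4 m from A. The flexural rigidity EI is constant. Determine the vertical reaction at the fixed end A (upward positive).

Choose R_B as the redundant. The primary structure is the cantilever fixed at A.
Downward deflection at the released point B due to the loads:
  clockwise couple 72.4 at a = 2.67: M₀a(2L − a)/(2EI) = 515.2/EI
  point load 35 at a = 3: Pa²(3L − a)/(6EI) = 472.5/EI
  point load 65.5 at a = 2.4: Pa²(3L − a)/(6EI) = 603.6/EI
  δ_0 = 1591/EI
Tip deflection under a unit load at B: L³/(3EI) = 21.33/EI.
The prop prevents deflection at B: R_B = δ_0/δ_{BB} = 1591/21.33 = 74.59 kN.
Vertical equilibrium: R_A = ΣP − R_B = 100.5 − 74.59 = 25.91 kN.

R_A = 25.91 kN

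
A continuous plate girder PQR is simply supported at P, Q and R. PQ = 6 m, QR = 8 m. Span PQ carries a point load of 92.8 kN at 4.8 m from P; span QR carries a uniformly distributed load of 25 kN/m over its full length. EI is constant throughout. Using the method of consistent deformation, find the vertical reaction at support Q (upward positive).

Release continuity at Q by inserting a hinge; the redundant is the internal moment M_Q. The primary structure is two simply-supported spans PQ and QR.
Rotations at Q on the released spans (each span's end-slope, ×1/EI):
  span PQ: point load 92.8 at a = 4.8: Pab(L + a)/(6LEI) = 160.4/EI
  span QR: UDL 25: wL³/(24EI) = 533.3/EI
  relative rotation θ_0 = (160.4 + 533.3)/EI = 693.7/EI
A unit hogging moment at Q produces rotation L₁/(3EI) + L₂/(3EI) = 4.667/EI.
Slope continuity at Q: θ_0 = M_Q·4.667/EI, so M_Q = 693.7/4.667 = 148.6 kN·m (hogging).
Span PQ, ΣM about P with M_Q applied at Q: R_Q^{PQ}·6 = 445.4 + 148.6, so R_Q^{PQ} = 99.01 kN and R_P = 92.8 − 99.01 = -6.215 kN.
Span QR, ΣM about R: R_Q^{QR}·8 = 800 + 148.6, so R_Q^{QR} = 118.6 kN and R_R = 200 − 118.6 = 81.42 kN.
R_Q = 99.01 + 118.6 = 217.6 kN.

R_Q = 217.6 kN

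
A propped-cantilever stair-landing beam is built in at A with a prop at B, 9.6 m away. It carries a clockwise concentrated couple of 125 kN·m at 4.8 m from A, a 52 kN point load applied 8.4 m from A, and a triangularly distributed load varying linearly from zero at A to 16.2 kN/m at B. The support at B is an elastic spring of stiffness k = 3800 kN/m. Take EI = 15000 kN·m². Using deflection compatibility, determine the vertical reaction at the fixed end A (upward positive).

Take the reaction at B as the redundant and release it; the primary structure is a cantilever fixed at A.
Deflection at B on the released cantilever, summing each load's contribution:
  clockwise couple 125 at a = 4.8: M₀a(2L − a)/(2EI) = 4320/EI
  point load 52 at a = 8.4: Pa²(3L − a)/(6EI) = 12475/EI
  triangular load, peak 16.2 at the free end: 11w₀L⁴/(120EI) = 12613/EI
  δ_0 = 29408/EI
Flexibility coefficient — unit upward force at B: δ_{BB} = L³/(3EI) = 294.9/EI.
With EI = 15000 kN·m²: δ_0 = 1.9605 m and δ_{BB} = 0.019661 m/kN.
Compatibility — the spring shortens by R_B/k under the reaction it provides: δ_0 − R_B·δ_{BB} = R_B/k. With 1/k = 0.000263 m/kN, R_B = δ_0 / (δ_{BB} + 1/k) = 1.9605 / (0.019661 + 0.000263) = 98.4 kN.
Vertical equilibrium: R_A = ΣP − R_B = 129.8 − 98.4 = 31.36 kN.

R_A = 31.36 kN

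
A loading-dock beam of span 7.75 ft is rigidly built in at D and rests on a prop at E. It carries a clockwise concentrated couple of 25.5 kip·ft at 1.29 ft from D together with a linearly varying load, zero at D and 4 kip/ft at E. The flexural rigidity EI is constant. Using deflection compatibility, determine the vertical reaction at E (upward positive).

R_E = 10.03 kip

Take the reaction at E as the redundant and release it; the primary structure is a cantilever fixed at D.
Downward deflection at the released point E due to the loads:
  clockwise couple 25.5 at a = 1.29: M₀a(2L − a)/(2EI) = 233.7/EI
  triangular load, peak 4 at the free end: 11w₀L⁴/(120EI) = 1323/EI
  δ_0 = 1556/EI
Flexibility coefficient — unit upward force at E: δ_{EE} = L³/(3EI) = 155.2/EI.
The prop prevents deflection at E: R_E = δ_0/δ_{EE} = 1556/155.2 = 10.03 kip.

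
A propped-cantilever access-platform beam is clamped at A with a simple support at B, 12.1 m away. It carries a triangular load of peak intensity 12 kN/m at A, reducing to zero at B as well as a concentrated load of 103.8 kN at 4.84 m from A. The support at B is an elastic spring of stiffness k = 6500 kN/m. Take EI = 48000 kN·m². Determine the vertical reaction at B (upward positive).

R_B = 35.66 kN

Release the roller at B. Primary structure: cantilever fixed at A.
Downward deflection at the released point B due to the loads:
  triangular load, peak 12 at the fixed end: w₀L⁴/(30EI) = 8574/EI
  point load 103.8 at a = 4.84: Pa²(3L − a)/(6EI) = 12750/EI
  δ_0 = 21324/EI
Tip deflection under a unit load at B: L³/(3EI) = 590.5/EI.
With EI = 48000 kN·m²: δ_0 = 0.44425 m and δ_{BB} = 0.012303 m/kN.
Compatibility — the spring shortens by R_B/k under the reaction it provides: δ_0 − R_B·δ_{BB} = R_B/k. With 1/k = 0.000154 m/kN, R_B = δ_0 / (δ_{BB} + 1/k) = 0.44425 / (0.012303 + 0.000154) = 35.66 kN.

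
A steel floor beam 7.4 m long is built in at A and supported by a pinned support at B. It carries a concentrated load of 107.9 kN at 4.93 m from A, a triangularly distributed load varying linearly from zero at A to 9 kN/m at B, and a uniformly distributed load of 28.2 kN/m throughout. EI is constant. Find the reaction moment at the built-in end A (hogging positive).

Take the reaction at B as the redundant and release it; the primary structure is a cantilever fixed at A.
Downward deflection at the released point B due to the loads:
  point load 107.9 at a = 4.93: Pa²(3L − a)/(6EI) = 7548/EI
  triangular load, peak 9 at the free end: 11w₀L⁴/(120EI) = 2474/EI
  UDL 28.2: wL⁴/(8EI) = 10570/EI
  δ_0 = 20593/EI
Tip deflection under a unit load at B: L³/(3EI) = 135.1/EI.
The prop prevents deflection at B: R_B = δ_0/δ_{BB} = 20593/135.1 = 152.5 kN.
Moment equilibrium about A: M_A = Σ(load moments about A) − R_B·L = 1468 − 152.5×7.4 = 340.2 kN·m.

M_A = 340.2 kN·m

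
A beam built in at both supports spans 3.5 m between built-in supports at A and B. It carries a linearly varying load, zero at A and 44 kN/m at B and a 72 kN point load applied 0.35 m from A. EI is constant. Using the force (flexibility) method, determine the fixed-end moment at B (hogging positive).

M_B = 29.22 kN·m

Take the two fixed-end moments M_A, M_B as redundants; the released structure is the simple span AB.
Simple-span end rotations at A and B under the given loads:
  at A: triangular load, peak 44: 7w₀L³/(360EI) = 36.68/EI
  at B: triangular load, peak 44: w₀L³/(45EI) = 41.92/EI
  at A: point load 72 at a = 0.35: Pab(L + b)/(6LEI) = 25.14/EI
  at B: point load 72 at a = 0.35: Pab(L + a)/(6LEI) = 14.55/EI
  θ_A0 = 61.82/EI,  θ_B0 = 56.48/EI
Flexibility coefficients: a unit moment at one end gives L/(3EI) there and L/(6EI) at the far end, so f₁₁ = f₂₂ = 1.167/EI and f₁₂ = f₂₁ = 0.5833/EI.
Compatibility — zero rotation at each built-in end:
  1.167 M_A + 0.5833 M_B = 61.82
  0.5833 M_A + 1.167 M_B = 56.48
Solving the pair gives M_A = 38.38 kN·m and M_B = 29.22 kN·m (hogging).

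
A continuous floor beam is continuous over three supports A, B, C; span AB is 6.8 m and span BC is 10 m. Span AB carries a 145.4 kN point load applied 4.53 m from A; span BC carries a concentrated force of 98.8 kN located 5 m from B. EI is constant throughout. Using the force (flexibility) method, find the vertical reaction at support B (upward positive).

Insert a hinge at B; M_B is the redundant, and each span becomes simply supported.
End slopes at the hinge B, treating each span as simply supported:
  span AB: point load 145.4 at a = 4.53: Pab(L + a)/(6LEI) = 415.2/EI
  span BC: point load 98.8 at a = 5: Pab(L + b)/(6LEI) = 617.5/EI
  relative rotation θ_0 = (415.2 + 617.5)/EI = 1033/EI
A unit hogging moment at B produces rotation L₁/(3EI) + L₂/(3EI) = 5.6/EI.
Slope continuity at B: θ_0 = M_B·5.6/EI, so M_B = 1033/5.6 = 184.4 kN·m (hogging).
Span AB, ΣM about A with M_B applied at B: R_B^{AB}·6.8 = 658.7 + 184.4, so R_B^{AB} = 124 kN and R_A = 145.4 − 124 = 21.42 kN.
Span BC, ΣM about C: R_B^{BC}·10 = 494 + 184.4, so R_B^{BC} = 67.84 kN and R_C = 98.8 − 67.84 = 30.96 kN.
R_B = 124 + 67.84 = 191.8 kN.

R_B = 191.8 kN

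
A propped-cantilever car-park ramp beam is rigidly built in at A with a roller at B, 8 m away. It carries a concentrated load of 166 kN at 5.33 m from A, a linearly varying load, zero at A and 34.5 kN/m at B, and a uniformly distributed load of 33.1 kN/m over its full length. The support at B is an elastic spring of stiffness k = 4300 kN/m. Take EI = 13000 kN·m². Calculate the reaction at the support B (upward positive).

Remove the prop at B; the released (primary) structure is a cantilever built in at A.
Deflection at B on the released cantilever, summing each load's contribution:
  point load 166 at a = 5.33: Pa²(3L − a)/(6EI) = 14674/EI
  triangular load, peak 34.5 at the free end: 11w₀L⁴/(120EI) = 12954/EI
  UDL 33.1: wL⁴/(8EI) = 16947/EI
  δ_0 = 44575/EI
Flexibility coefficient — unit upward force at B: δ_{BB} = L³/(3EI) = 170.7/EI.
With EI = 13000 kN·m²: δ_0 = 3.4288 m and δ_{BB} = 0.013128 m/kN.
Compatibility — the spring shortens by R_B/k under the reaction it provides: δ_0 − R_B·δ_{BB} = R_B/k. With 1/k = 0.000233 m/kN, R_B = δ_0 / (δ_{BB} + 1/k) = 3.4288 / (0.013128 + 0.000233) = 256.6 kN.

R_B = 256.6 kN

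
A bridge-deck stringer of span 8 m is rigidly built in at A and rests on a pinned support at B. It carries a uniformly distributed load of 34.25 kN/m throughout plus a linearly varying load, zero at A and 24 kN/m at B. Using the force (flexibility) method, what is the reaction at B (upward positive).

R_B = 155.6 kN

Remove the prop at B; the released (primary) structure is a cantilever built in at A.
Free-end deflection of the primary structure under the applied loading (downward +):
  UDL 34.25: wL⁴/(8EI) = 17536/EI
  triangular load, peak 24 at the free end: 11w₀L⁴/(120EI) = 9011/EI
  δ_0 = 26547/EI
Flexibility coefficient — unit upward force at B: δ_{BB} = L³/(3EI) = 170.7/EI.
Compatibility at B: δ_0 − R_B·δ_{BB} = 0, so R_B = 26547/170.7 = 155.6 kN.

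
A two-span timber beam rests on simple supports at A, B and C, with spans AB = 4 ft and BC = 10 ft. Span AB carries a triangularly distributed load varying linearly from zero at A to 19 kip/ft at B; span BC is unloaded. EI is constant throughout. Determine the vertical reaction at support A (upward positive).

R_A = 11.22 kip

Take M_B as the redundant. Released structure: two simple spans AB and BC with a hinge at B.
Rotations at B on the released spans (each span's end-slope, ×1/EI):
  span AB: triangular load, peak 19: w₀L³/(45EI) = 27.02/EI
  relative rotation θ_0 = (27.02 + 0)/EI = 27.02/EI
A unit hogging moment at B produces rotation L₁/(3EI) + L₂/(3EI) = 4.667/EI.
Compatibility: M_B·(L₁+L₂)/(3EI) = θ_0, giving M_B = 5.79 kip·ft (hogging).
Span AB, ΣM about A with M_B applied at B: R_B^{AB}·4 = 101.3 + 5.79, so R_B^{AB} = 26.78 kip and R_A = 38 − 26.78 = 11.22 kip.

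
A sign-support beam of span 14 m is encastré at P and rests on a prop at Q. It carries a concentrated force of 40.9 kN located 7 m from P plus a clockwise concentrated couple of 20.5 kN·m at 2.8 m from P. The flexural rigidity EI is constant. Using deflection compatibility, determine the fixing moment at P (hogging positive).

Remove the prop at Q; the released (primary) structure is a cantilever built in at P.
Free-end deflection of the primary structure under the applied loading (downward +):
  point load 40.9 at a = 7: Pa²(3L − a)/(6EI) = 11691/EI
  clockwise couple 20.5 at a = 2.8: M₀a(2L − a)/(2EI) = 723.2/EI
  δ_0 = 12414/EI
Flexibility coefficient — unit upward force at Q: δ_{QQ} = L³/(3EI) = 914.7/EI.
The prop prevents deflection at Q: R_Q = δ_0/δ_{QQ} = 12414/914.7 = 13.57 kN.
Moment equilibrium about P: M_P = Σ(load moments about P) − R_Q·L = 306.8 − 13.57×14 = 116.8 kN·m.

M_P = 116.8 kN·m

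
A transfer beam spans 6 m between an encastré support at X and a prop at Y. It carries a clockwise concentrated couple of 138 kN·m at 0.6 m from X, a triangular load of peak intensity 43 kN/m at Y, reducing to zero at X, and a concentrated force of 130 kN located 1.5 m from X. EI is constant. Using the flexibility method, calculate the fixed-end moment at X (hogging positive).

M_X = 316.9 kN·m

Take the reaction at Y as the redundant and release it; the primary structure is a cantilever fixed at X.
Free-end deflection of the primary structure under the applied loading (downward +):
  clockwise couple 138 at a = 0.6: M₀a(2L − a)/(2EI) = 472/EI
  triangular load, peak 43 at the free end: 11w₀L⁴/(120EI) = 5108/EI
  point load 130 at a = 1.5: Pa²(3L − a)/(6EI) = 804.4/EI
  δ_0 = 6385/EI
Tip deflection under a unit load at Y: L³/(3EI) = 72/EI.
Compatibility at Y: δ_0 − R_Y·δ_{YY} = 0, so R_Y = 6385/72 = 88.68 kN.
Moment equilibrium about X: M_X = Σ(load moments about X) − R_Y·L = 849 − 88.68×6 = 316.9 kN·m.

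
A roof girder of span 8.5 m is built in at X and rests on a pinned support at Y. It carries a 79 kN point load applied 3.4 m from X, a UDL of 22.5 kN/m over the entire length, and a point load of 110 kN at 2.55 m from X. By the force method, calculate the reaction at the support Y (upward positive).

R_Y = 101.5 kN

Choose R_Y as the redundant. The primary structure is the cantilever fixed at X.
Free-end deflection of the primary structure under the applied loading (downward +):
  point load 79 at a = 3.4: Pa²(3L − a)/(6EI) = 3364/EI
  UDL 22.5: wL⁴/(8EI) = 14681/EI
  point load 110 at a = 2.55: Pa²(3L − a)/(6EI) = 2736/EI
  δ_0 = 20781/EI
Flexibility coefficient — unit upward force at Y: δ_{YY} = L³/(3EI) = 204.7/EI.
Compatibility at Y: δ_0 − R_Y·δ_{YY} = 0, so R_Y = 20781/204.7 = 101.5 kN.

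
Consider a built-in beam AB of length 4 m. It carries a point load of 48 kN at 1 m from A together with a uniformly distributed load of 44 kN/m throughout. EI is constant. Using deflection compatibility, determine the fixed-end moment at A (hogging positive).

Take the two fixed-end moments M_A, M_B as redundants; the released structure is the simple span AB.
On the primary (simply-supported) span, the end slopes from the loading are:
  at A: point load 48 at a = 1: Pab(L + b)/(6LEI) = 42/EI
  at B: point load 48 at a = 1: Pab(L + a)/(6LEI) = 30/EI
  at A: UDL 44: wL³/(24EI) = 117.3/EI
  at B: UDL 44: wL³/(24EI) = 117.3/EI
  θ_A0 = 159.3/EI,  θ_B0 = 147.3/EI
Flexibility coefficients: a unit moment at one end gives L/(3EI) there and L/(6EI) at the far end, so f₁₁ = f₂₂ = 1.333/EI and f₁₂ = f₂₁ = 0.6667/EI.
Compatibility — zero rotation at each built-in end:
  1.333 M_A + 0.6667 M_B = 159.3
  0.6667 M_A + 1.333 M_B = 147.3
Solving the pair gives M_A = 85.67 kN·m and M_B = 67.67 kN·m (hogging).

M_A = 85.67 kN·m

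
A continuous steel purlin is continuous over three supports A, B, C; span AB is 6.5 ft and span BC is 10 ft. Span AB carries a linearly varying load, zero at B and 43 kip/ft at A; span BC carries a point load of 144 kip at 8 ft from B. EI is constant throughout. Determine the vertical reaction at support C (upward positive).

R_C = 102.6 kip

Take M_B as the redundant. Released structure: two simple spans AB and BC with a hinge at B.
Rotations at B on the released spans (each span's end-slope, ×1/EI):
  span AB: triangular load, peak 43: 7w₀L³/(360EI) = 229.6/EI
  span BC: point load 144 at a = 8: Pab(L + b)/(6LEI) = 460.8/EI
  relative rotation θ_0 = (229.6 + 460.8)/EI = 690.4/EI
A unit hogging moment at B produces rotation L₁/(3EI) + L₂/(3EI) = 5.5/EI.
Slope continuity at B: θ_0 = M_B·5.5/EI, so M_B = 690.4/5.5 = 125.5 kip·ft (hogging).
Span BC, ΣM about C: R_B^{BC}·10 = 288 + 125.5, so R_B^{BC} = 41.35 kip and R_C = 144 − 41.35 = 102.6 kip.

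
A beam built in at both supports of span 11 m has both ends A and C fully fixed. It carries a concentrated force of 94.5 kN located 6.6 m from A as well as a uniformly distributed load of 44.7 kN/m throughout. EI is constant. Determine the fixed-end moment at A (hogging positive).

M_A = 550.5 kN·m

Take the two fixed-end moments M_A, M_C as redundants; the released structure is the simple span AC.
End rotations of the released simple span under the applied load (×1/EI):
  at A: point load 94.5 at a = 6.6: Pab(L + b)/(6LEI) = 640.3/EI
  at C: point load 94.5 at a = 6.6: Pab(L + a)/(6LEI) = 731.8/EI
  at A: UDL 44.7: wL³/(24EI) = 2479/EI
  at C: UDL 44.7: wL³/(24EI) = 2479/EI
  θ_A0 = 3119/EI,  θ_C0 = 3211/EI
Flexibility coefficients: a unit moment at one end gives L/(3EI) there and L/(6EI) at the far end, so f₁₁ = f₂₂ = 3.667/EI and f₁₂ = f₂₁ = 1.833/EI.
Compatibility — zero rotation at each built-in end:
  3.667 M_A + 1.833 M_C = 3119
  1.833 M_A + 3.667 M_C = 3211
Solving the pair gives M_A = 550.5 kN·m and M_C = 600.4 kN·m (hogging).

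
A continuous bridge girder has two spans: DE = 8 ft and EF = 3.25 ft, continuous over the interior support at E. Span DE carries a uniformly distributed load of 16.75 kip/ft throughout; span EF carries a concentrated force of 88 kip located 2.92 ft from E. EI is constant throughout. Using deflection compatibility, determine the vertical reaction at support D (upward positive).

R_D = 54.57 kip

Take M_E as the redundant. Released structure: two simple spans DE and EF with a hinge at E.
End slopes at the hinge E, treating each span as simply supported:
  span DE: UDL 16.75: wL³/(24EI) = 357.3/EI
  span EF: point load 88 at a = 2.92: Pab(L + b)/(6LEI) = 15.57/EI
  relative rotation θ_0 = (357.3 + 15.57)/EI = 372.9/EI
A unit hogging moment at E produces rotation L₁/(3EI) + L₂/(3EI) = 3.75/EI.
Compatibility: M_E·(L₁+L₂)/(3EI) = θ_0, giving M_E = 99.44 kip·ft (hogging).
Span DE, ΣM about D with M_E applied at E: R_E^{DE}·8 = 536 + 99.44, so R_E^{DE} = 79.43 kip and R_D = 134 − 79.43 = 54.57 kip.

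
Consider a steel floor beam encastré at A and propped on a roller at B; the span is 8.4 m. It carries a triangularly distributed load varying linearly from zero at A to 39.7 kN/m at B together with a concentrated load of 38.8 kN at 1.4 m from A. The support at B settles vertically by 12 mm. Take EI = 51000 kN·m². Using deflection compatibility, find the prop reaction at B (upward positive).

Release the roller at B. Primary structure: cantilever fixed at A.
Deflection at B on the released cantilever, summing each load's contribution:
  triangular load, peak 39.7 at the free end: 11w₀L⁴/(120EI) = 18118/EI
  point load 38.8 at a = 1.4: Pa²(3L − a)/(6EI) = 301.7/EI
  δ_0 = 18420/EI
Tip deflection under a unit load at B: L³/(3EI) = 197.6/EI.
With EI = 51000 kN·m²: δ_0 = 0.36118 m and δ_{BB} = 0.003874 m/kN.
Compatibility — the beam at B must follow the support down by 0.012 m: δ_0 − R_B·δ_{BB} = 0.012, so R_B = (0.36118 − 0.012)/0.003874 = 90.14 kN.

R_B = 90.14 kN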